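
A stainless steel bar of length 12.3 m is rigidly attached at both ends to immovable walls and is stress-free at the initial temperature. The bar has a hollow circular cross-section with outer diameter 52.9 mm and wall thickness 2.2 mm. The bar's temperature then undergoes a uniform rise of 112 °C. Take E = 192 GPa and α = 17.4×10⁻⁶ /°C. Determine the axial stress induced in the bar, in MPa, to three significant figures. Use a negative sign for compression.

-374 MPa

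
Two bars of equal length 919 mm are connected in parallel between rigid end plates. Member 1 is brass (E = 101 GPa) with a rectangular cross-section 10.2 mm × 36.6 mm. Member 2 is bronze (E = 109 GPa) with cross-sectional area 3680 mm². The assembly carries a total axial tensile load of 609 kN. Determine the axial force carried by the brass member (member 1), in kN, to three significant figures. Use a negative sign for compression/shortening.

52.3 kN

A_1 = 373.3 mm².
Equal strain + equilibrium ⇒ each member carries load in proportion to AE: A₁E₁ = 37710000 N, A₂E₂ = 401100000 N, ΣAE = 438800000 N.
F₁ = P·A₁E₁/ΣAE = 609000·37710000/438800000 = 52330 N.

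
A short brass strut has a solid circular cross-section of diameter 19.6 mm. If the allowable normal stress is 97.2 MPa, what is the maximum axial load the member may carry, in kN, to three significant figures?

29.3 kN

A = 301.7 mm².
P_max = σ_allow · A = 97.2 · 301.7 = 29330 N = 29.33 kN.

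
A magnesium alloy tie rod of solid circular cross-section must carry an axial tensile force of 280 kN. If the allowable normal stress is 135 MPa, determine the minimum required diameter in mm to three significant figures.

51.4 mm

Required area A ≥ P/σ_allow = 280000/135 = 2074 mm².
For a solid circular section, d ≥ √(4A/π) = 51.39 mm.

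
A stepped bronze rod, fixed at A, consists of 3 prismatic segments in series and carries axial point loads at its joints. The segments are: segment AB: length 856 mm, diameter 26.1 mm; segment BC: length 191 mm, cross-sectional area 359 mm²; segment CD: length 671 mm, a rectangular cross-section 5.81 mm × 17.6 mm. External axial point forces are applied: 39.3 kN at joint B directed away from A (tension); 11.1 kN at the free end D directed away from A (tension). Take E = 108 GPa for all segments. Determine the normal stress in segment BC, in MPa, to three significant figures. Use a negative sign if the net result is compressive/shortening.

30.9 MPa

Internal axial forces (sectioning from the free end, tension +): N_CD = 11.1 kN, N_BC = 11.1 kN, N_AB = 50.4 kN.
σ_BC = N_BC/A_BC = 11100/359 = 30.92 MPa.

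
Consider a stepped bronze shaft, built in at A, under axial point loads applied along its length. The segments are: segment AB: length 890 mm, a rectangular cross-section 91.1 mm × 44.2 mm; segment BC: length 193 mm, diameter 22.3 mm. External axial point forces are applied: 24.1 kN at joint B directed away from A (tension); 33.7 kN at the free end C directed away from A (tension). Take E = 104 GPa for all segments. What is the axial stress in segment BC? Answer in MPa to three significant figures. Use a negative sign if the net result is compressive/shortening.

86.3 MPa

Internal axial forces (sectioning from the free end, tension +): N_BC = 33.7 kN, N_AB = 57.8 kN.
A_BC = 390.6 mm².
σ_BC = N_BC/A_BC = 33700/390.6 = 86.28 MPa.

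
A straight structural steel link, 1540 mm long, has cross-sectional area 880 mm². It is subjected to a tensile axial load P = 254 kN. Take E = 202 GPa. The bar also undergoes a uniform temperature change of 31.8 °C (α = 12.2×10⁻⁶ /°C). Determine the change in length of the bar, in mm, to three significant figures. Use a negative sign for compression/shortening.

2.80 mm

δ_mech = NL/(AE) = 254000·1540/(880·202000) = 2.2 mm.
δ_thermal = αLΔT = 12.2e-6·1540·31.8 = 0.5975 mm.
δ = δ_mech + δ_thermal = 2.798 mm.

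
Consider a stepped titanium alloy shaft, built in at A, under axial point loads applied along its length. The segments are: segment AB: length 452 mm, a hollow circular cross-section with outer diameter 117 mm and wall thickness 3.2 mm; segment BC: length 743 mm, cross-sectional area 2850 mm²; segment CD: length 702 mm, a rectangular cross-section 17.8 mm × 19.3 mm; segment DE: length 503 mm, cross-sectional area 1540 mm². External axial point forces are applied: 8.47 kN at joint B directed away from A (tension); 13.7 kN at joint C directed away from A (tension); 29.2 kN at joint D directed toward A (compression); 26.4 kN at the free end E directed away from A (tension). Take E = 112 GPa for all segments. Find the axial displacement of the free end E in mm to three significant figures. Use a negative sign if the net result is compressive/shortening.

Internal axial forces (sectioning from the free end, tension +): N_DE = 26.4 kN, N_CD = -2.8 kN, N_BC = 10.9 kN, N_AB = 19.37 kN.
A_AB = 1144 mm².
A_CD = 343.5 mm².
δ_AB = 19370·452/(1144·112000) = 0.06833 mm
δ_BC = 10900·743/(2850·112000) = 0.02537 mm
δ_CD = -2800·702/(343.5·112000) = -0.05109 mm
δ_DE = 26400·503/(1540·112000) = 0.07699 mm
δ = Σδ_i = 0.1196 mm.

0.120 mm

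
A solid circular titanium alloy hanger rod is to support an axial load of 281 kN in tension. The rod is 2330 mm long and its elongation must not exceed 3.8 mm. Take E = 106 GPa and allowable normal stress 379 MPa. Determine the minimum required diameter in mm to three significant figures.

Required area A ≥ P/σ_allow = 281000/379 = 741.4 mm².
For a solid circular section, d ≥ √(4A/π) = 30.72 mm.
Elongation limit: A ≥ PL/(Eδ_allow) = 281000·2330/(106000·3.8) = 1625 mm² ⇒ d ≥ 45.49 mm.
The elongation limit governs.

45.5 mm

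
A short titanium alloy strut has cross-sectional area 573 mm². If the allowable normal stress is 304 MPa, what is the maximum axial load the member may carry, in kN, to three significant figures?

P_max = σ_allow · A = 304 · 573 = 174200 N = 174.2 kN.

174 kN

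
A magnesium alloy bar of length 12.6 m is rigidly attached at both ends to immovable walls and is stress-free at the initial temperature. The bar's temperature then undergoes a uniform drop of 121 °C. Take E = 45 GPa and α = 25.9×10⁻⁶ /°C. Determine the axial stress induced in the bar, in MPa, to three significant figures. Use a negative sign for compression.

Free thermal expansion αLΔT = 25.9e-6 · 12600 · -121 = -39.49 mm.
The walls impose strain ε = −(-39.49)/12600 = 3.1339e-03; σ = Eε = 45000 · 3.1339e-03 = 141 MPa.

141 MPa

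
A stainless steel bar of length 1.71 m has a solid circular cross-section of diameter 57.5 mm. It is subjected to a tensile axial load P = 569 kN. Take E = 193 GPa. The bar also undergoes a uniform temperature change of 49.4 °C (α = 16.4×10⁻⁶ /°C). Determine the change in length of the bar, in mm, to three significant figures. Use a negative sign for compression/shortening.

3.33 mm

A = 2597 mm².
δ_mech = NL/(AE) = 569000·1710/(2597·193000) = 1.941 mm.
δ_thermal = αLΔT = 16.4e-6·1710·49.4 = 1.385 mm.
δ = δ_mech + δ_thermal = 3.327 mm.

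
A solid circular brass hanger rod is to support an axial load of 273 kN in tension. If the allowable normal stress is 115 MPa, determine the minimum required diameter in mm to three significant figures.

Required area A ≥ P/σ_allow = 273000/115 = 2374 mm².
For a solid circular section, d ≥ √(4A/π) = 54.98 mm.

55.0 mm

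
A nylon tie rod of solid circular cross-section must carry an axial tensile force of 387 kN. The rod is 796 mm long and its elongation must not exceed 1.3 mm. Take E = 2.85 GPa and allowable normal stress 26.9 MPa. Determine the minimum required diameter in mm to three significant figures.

325 mm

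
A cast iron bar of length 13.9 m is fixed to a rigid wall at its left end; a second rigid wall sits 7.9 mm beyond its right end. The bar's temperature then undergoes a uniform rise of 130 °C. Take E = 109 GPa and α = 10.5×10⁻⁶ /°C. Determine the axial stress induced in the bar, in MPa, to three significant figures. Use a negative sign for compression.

-86.8 MPa

Free thermal expansion αLΔT = 10.5e-6 · 13900 · 130 = 18.97 mm.
The walls engage after the gap closes; constrained expansion = 18.97 − 7.9 = 11.07 mm.
The walls impose strain ε = −(11.07)/13900 = -7.9665e-04; σ = Eε = 109000 · -7.9665e-04 = -86.84 MPa.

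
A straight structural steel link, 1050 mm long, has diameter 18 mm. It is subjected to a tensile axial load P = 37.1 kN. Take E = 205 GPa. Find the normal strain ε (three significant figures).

7.11e-04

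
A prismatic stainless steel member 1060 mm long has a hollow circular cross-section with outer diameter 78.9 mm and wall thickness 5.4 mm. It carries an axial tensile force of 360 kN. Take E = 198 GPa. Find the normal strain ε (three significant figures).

A = 1247 mm².
σ = N/A = 288.7 MPa; ε = σ/E = 288.7/198000 = 1.458e-03.

0.00146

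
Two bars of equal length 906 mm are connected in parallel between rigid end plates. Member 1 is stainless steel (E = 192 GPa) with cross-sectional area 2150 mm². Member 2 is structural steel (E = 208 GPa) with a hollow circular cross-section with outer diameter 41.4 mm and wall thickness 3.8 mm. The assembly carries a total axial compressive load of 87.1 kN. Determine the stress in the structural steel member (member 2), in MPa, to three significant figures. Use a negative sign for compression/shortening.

A_2 = 448.9 mm².
Equal strain + equilibrium ⇒ each member carries load in proportion to AE: A₁E₁ = 412800000 N, A₂E₂ = 93370000 N, ΣAE = 506200000 N.
σ₂ = P·E₂/ΣAE = -87100·208000/506200000 = -35.79 MPa.

-35.8 MPa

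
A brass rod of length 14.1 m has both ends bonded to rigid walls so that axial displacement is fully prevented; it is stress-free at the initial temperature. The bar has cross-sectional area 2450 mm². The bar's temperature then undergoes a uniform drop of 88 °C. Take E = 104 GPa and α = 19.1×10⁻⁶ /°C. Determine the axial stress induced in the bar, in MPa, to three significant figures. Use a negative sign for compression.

Free thermal expansion αLΔT = 19.1e-6 · 14100 · -88 = -23.7 mm.
The walls impose strain ε = −(-23.7)/14100 = 1.6808e-03; σ = Eε = 104000 · 1.6808e-03 = 174.8 MPa.

175 MPa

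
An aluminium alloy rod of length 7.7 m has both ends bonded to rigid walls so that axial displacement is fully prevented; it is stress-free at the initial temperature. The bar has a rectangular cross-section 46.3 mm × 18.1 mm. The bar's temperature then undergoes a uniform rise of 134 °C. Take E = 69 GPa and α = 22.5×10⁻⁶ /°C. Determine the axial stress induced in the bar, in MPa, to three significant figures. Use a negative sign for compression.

Free thermal expansion αLΔT = 22.5e-6 · 7700 · 134 = 23.22 mm.
The walls impose strain ε = −(23.22)/7700 = -3.0150e-03; σ = Eε = 69000 · -3.0150e-03 = -208 MPa.

-208 MPa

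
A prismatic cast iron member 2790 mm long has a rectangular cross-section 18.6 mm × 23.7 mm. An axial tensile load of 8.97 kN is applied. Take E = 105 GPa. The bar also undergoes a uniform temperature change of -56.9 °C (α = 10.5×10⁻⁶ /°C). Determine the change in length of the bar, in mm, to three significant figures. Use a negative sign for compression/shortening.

A = 440.8 mm².
δ_mech = NL/(AE) = 8970·2790/(440.8·105000) = 0.5407 mm.
δ_thermal = αLΔT = 10.5e-6·2790·-56.9 = -1.667 mm.
δ = δ_mech + δ_thermal = -1.126 mm.

-1.13 mm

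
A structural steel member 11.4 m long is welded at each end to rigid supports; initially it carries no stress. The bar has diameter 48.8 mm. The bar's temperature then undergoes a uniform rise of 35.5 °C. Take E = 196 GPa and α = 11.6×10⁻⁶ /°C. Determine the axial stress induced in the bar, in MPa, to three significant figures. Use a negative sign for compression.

Free thermal expansion αLΔT = 11.6e-6 · 11400 · 35.5 = 4.695 mm.
The walls impose strain ε = −(4.695)/11400 = -4.1180e-04; σ = Eε = 196000 · -4.1180e-04 = -80.71 MPa.

-80.7 MPa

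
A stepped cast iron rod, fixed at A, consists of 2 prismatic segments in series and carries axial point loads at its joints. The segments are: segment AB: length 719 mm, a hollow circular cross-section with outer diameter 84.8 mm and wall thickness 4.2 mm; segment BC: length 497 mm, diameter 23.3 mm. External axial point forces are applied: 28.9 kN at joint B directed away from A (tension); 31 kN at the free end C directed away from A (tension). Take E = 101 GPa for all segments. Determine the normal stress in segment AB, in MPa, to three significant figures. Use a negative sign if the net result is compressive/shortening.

56.3 MPa

Internal axial forces (sectioning from the free end, tension +): N_BC = 31 kN, N_AB = 59.9 kN.
A_AB = 1063 mm².
σ_AB = N_AB/A_AB = 59900/1063 = 56.32 MPa.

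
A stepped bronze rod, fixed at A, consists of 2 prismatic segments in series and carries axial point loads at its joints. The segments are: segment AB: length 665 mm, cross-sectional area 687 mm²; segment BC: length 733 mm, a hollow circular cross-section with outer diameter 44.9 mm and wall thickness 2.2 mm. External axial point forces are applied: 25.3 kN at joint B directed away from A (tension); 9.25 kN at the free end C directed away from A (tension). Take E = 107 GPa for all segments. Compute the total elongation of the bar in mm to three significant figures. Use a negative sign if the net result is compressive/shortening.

0.527 mm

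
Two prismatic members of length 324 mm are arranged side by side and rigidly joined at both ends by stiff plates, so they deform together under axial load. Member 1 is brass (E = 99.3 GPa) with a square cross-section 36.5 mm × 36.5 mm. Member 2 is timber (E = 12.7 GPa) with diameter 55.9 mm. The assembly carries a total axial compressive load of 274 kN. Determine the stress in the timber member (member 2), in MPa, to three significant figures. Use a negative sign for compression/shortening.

-21.3 MPa

A_1 = 1332 mm².
A_2 = 2454 mm².
Equal strain + equilibrium ⇒ each member carries load in proportion to AE: A₁E₁ = 132300000 N, A₂E₂ = 31170000 N, ΣAE = 163500000 N.
σ₂ = P·E₂/ΣAE = -274000·12700/163500000 = -21.29 MPa.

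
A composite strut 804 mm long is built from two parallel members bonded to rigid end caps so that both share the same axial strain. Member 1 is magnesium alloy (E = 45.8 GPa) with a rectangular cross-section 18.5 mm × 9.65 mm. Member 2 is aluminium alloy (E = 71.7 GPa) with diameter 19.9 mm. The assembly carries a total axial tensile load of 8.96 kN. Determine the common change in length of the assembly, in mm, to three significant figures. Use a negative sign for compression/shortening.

A_1 = 178.5 mm².
A_2 = 311 mm².
Equal strain + equilibrium ⇒ each member carries load in proportion to AE: A₁E₁ = 8176000 N, A₂E₂ = 22300000 N, ΣAE = 30480000 N.
δ = PL/ΣAE = 8960·804/30480000 = 0.2364 mm.

0.236 mm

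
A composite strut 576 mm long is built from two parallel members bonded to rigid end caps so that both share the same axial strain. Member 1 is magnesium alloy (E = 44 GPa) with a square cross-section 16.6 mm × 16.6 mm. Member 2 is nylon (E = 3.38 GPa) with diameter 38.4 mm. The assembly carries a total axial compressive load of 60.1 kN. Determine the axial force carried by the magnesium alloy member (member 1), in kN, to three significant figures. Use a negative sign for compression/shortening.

A_1 = 275.6 mm².
A_2 = 1158 mm².
Equal strain + equilibrium ⇒ each member carries load in proportion to AE: A₁E₁ = 12120000 N, A₂E₂ = 3914000 N, ΣAE = 16040000 N.
F₁ = P·A₁E₁/ΣAE = -60100·12120000/16040000 = -45430 N.

-45.4 kN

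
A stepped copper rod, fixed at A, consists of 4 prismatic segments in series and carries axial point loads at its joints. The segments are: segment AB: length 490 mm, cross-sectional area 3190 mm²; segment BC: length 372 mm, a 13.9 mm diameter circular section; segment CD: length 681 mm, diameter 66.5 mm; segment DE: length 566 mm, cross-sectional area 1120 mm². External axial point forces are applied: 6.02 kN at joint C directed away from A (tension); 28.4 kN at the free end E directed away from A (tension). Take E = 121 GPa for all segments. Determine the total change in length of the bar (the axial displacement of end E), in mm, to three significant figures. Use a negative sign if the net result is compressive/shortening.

0.906 mm

Internal axial forces (sectioning from the free end, tension +): N_DE = 28.4 kN, N_CD = 28.4 kN, N_BC = 34.42 kN, N_AB = 34.42 kN.
A_BC = 151.7 mm².
A_CD = 3473 mm².
δ_AB = 34420·490/(3190·121000) = 0.04369 mm
δ_BC = 34420·372/(151.7·121000) = 0.6973 mm
δ_CD = 28400·681/(3473·121000) = 0.04602 mm
δ_DE = 28400·566/(1120·121000) = 0.1186 mm
δ = Σδ_i = 0.9057 mm.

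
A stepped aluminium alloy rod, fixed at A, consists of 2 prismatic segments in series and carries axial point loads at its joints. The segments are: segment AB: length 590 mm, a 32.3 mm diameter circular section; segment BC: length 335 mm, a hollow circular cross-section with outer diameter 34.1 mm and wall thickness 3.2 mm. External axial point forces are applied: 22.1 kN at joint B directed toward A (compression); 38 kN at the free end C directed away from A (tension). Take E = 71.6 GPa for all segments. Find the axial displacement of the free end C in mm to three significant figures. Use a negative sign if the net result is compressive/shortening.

0.732 mm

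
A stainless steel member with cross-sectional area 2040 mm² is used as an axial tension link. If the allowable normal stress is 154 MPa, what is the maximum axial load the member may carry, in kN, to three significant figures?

P_max = σ_allow · A = 154 · 2040 = 314200 N = 314.2 kN.

314 kN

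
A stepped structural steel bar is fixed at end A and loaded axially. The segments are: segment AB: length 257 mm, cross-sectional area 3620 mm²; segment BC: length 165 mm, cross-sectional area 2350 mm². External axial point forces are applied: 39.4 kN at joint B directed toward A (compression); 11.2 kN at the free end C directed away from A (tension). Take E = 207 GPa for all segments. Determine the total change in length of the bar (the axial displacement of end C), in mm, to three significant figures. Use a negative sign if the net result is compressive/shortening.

Internal axial forces (sectioning from the free end, tension +): N_BC = 11.2 kN, N_AB = -28.2 kN.
δ_AB = -28200·257/(3620·207000) = -0.009672 mm
δ_BC = 11200·165/(2350·207000) = 0.003799 mm
δ = Σδ_i = -0.005873 mm.

-0.00587 mm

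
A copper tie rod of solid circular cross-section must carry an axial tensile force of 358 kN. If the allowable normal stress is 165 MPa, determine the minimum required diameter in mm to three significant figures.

Required area A ≥ P/σ_allow = 358000/165 = 2170 mm².
For a solid circular section, d ≥ √(4A/π) = 52.56 mm.

52.6 mm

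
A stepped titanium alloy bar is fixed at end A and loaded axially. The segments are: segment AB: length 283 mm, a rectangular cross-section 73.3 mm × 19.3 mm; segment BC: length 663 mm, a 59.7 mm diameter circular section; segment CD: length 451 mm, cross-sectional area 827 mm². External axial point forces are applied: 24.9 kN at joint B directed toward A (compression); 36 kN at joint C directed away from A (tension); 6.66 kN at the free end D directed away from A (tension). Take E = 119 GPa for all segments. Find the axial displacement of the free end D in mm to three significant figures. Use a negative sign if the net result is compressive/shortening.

0.145 mm

Internal axial forces (sectioning from the free end, tension +): N_CD = 6.66 kN, N_BC = 42.66 kN, N_AB = 17.76 kN.
A_AB = 1415 mm².
A_BC = 2799 mm².
δ_AB = 17760·283/(1415·119000) = 0.02986 mm
δ_BC = 42660·663/(2799·119000) = 0.08491 mm
δ_CD = 6660·451/(827·119000) = 0.03052 mm
δ = Σδ_i = 0.1453 mm.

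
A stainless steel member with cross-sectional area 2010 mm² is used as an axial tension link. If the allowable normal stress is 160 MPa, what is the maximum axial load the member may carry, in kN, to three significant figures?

P_max = σ_allow · A = 160 · 2010 = 321600 N = 321.6 kN.

322 kN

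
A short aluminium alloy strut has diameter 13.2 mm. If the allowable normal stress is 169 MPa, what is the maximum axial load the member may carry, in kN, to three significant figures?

A = 136.8 mm².
P_max = σ_allow · A = 169 · 136.8 = 23130 N = 23.13 kN.

23.1 kN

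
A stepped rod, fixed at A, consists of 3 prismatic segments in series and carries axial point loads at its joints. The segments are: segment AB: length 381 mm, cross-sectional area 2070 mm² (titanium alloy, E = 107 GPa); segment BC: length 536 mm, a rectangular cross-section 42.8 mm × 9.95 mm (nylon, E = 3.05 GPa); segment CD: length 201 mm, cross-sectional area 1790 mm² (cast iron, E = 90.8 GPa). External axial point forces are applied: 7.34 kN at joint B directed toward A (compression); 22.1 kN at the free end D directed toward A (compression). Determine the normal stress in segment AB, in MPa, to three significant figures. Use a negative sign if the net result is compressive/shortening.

Internal axial forces (sectioning from the free end, tension +): N_CD = -22.1 kN, N_BC = -22.1 kN, N_AB = -29.44 kN.
σ_AB = N_AB/A_AB = -29440/2070 = -14.22 MPa.

-14.2 MPa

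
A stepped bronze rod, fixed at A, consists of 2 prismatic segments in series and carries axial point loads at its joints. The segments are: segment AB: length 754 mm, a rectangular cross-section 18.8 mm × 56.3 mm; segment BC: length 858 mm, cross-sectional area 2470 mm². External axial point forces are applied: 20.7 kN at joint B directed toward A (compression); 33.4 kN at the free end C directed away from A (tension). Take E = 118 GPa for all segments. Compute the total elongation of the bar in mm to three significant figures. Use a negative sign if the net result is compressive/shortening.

0.175 mm

Internal axial forces (sectioning from the free end, tension +): N_BC = 33.4 kN, N_AB = 12.7 kN.
A_AB = 1058 mm².
δ_AB = 12700·754/(1058·118000) = 0.07667 mm
δ_BC = 33400·858/(2470·118000) = 0.09832 mm
δ = Σδ_i = 0.175 mm.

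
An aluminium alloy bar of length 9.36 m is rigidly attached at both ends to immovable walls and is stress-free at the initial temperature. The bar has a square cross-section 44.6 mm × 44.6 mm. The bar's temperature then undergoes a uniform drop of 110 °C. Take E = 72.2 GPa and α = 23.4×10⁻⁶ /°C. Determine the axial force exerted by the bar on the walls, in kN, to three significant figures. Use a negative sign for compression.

Free thermal expansion αLΔT = 23.4e-6 · 9360 · -110 = -24.09 mm.
The walls impose strain ε = −(-24.09)/9360 = 2.5740e-03; σ = Eε = 72200 · 2.5740e-03 = 185.8 MPa.
Wall reaction R = σ·A = 185.8·1989 = 369700 N = 369.7 kN.

370 kN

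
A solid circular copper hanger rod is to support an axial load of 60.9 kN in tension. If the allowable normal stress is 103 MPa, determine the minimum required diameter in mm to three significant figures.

Required area A ≥ P/σ_allow = 60900/103 = 591.3 mm².
For a solid circular section, d ≥ √(4A/π) = 27.44 mm.

27.4 mm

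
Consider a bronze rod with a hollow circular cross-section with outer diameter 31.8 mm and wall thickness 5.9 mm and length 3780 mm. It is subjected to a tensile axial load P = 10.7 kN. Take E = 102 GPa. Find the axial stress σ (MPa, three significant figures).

22.3 MPa

A = 480.1 mm².
σ = N/A = 10700/480.1 = 22.29 MPa.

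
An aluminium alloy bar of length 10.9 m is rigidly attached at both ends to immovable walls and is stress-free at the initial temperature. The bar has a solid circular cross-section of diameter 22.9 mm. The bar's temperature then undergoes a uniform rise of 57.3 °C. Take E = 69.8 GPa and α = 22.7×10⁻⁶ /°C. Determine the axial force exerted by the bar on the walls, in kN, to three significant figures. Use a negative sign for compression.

-37.4 kN

Free thermal expansion αLΔT = 22.7e-6 · 10900 · 57.3 = 14.18 mm.
The walls impose strain ε = −(14.18)/10900 = -1.3007e-03; σ = Eε = 69800 · -1.3007e-03 = -90.79 MPa.
Wall reaction R = σ·A = -90.79·411.9 = -37390 N = -37.39 kN.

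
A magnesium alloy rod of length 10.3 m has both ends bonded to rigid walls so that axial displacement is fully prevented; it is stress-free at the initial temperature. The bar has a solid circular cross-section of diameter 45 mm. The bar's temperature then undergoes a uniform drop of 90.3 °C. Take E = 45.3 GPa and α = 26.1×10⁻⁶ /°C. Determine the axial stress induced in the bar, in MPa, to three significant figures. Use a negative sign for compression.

Free thermal expansion αLΔT = 26.1e-6 · 10300 · -90.3 = -24.28 mm.
The walls impose strain ε = −(-24.28)/10300 = 2.3568e-03; σ = Eε = 45300 · 2.3568e-03 = 106.8 MPa.

107 MPa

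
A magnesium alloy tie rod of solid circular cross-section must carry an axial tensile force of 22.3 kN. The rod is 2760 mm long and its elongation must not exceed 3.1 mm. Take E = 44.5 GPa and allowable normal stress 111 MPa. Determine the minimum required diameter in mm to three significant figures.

23.8 mm

Required area A ≥ P/σ_allow = 22300/111 = 200.9 mm².
For a solid circular section, d ≥ √(4A/π) = 15.99 mm.
Elongation limit: A ≥ PL/(Eδ_allow) = 22300·2760/(44500·3.1) = 446.2 mm² ⇒ d ≥ 23.83 mm.
The elongation limit governs.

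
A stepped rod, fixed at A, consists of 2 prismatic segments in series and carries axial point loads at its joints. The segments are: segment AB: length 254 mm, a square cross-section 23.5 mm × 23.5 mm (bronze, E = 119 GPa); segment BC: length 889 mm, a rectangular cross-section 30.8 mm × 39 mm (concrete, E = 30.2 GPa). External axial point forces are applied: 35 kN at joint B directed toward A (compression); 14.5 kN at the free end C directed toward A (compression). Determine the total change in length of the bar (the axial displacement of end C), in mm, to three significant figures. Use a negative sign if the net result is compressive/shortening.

Internal axial forces (sectioning from the free end, tension +): N_BC = -14.5 kN, N_AB = -49.5 kN.
A_AB = 552.2 mm².
A_BC = 1201 mm².
δ_AB = -49500·254/(552.2·119000) = -0.1913 mm
δ_BC = -14500·889/(1201·30200) = -0.3553 mm
δ = Σδ_i = -0.5467 mm.

-0.547 mm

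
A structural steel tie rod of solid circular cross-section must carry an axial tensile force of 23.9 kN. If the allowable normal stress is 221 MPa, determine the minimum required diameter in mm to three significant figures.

Required area A ≥ P/σ_allow = 23900/221 = 108.1 mm².
For a solid circular section, d ≥ √(4A/π) = 11.73 mm.

11.7 mm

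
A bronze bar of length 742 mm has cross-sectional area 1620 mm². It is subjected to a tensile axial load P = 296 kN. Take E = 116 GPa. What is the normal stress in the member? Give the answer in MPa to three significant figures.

σ = N/A = 296000/1620 = 182.7 MPa.

183 MPa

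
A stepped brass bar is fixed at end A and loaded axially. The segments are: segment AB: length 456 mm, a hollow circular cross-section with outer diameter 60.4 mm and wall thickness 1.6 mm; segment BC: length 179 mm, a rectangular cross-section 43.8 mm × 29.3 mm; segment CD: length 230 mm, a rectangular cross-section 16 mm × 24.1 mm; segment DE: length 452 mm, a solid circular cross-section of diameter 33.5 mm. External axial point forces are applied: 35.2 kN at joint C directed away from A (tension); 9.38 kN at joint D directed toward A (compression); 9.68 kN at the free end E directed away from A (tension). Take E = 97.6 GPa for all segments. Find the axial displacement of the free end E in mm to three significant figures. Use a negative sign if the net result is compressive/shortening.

0.665 mm

Internal axial forces (sectioning from the free end, tension +): N_DE = 9.68 kN, N_CD = 0.3 kN, N_BC = 35.5 kN, N_AB = 35.5 kN.
A_AB = 295.6 mm².
A_BC = 1283 mm².
A_CD = 385.6 mm².
A_DE = 881.4 mm².
δ_AB = 35500·456/(295.6·97600) = 0.5612 mm
δ_BC = 35500·179/(1283·97600) = 0.05073 mm
δ_CD = 300·230/(385.6·97600) = 0.001833 mm
δ_DE = 9680·452/(881.4·97600) = 0.05086 mm
δ = Σδ_i = 0.6646 mm.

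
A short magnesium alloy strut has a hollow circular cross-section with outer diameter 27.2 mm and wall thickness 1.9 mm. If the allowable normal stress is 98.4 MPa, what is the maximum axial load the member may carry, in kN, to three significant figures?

14.9 kN

A = 151 mm².
P_max = σ_allow · A = 98.4 · 151 = 14860 N = 14.86 kN.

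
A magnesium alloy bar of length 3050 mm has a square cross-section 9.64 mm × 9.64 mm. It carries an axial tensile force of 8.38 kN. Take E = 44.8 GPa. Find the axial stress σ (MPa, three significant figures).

A = 92.93 mm².
σ = N/A = 8380/92.93 = 90.18 MPa.

90.2 MPa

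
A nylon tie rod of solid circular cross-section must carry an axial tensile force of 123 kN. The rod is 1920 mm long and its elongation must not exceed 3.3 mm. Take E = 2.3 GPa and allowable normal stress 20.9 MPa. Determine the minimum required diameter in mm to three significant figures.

199 mm

Required area A ≥ P/σ_allow = 123000/20.9 = 5885 mm².
For a solid circular section, d ≥ √(4A/π) = 86.56 mm.
Elongation limit: A ≥ PL/(Eδ_allow) = 123000·1920/(2300·3.3) = 31110 mm² ⇒ d ≥ 199 mm.
The elongation limit governs.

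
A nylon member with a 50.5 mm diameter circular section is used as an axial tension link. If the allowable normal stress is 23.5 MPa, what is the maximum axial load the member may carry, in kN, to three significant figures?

A = 2003 mm².
P_max = σ_allow · A = 23.5 · 2003 = 47070 N = 47.07 kN.

47.1 kN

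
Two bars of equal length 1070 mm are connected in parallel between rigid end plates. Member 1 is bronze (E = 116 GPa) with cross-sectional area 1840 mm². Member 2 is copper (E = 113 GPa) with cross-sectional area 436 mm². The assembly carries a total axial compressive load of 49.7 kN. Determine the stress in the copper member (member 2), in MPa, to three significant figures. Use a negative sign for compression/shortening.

-21.4 MPa

Equal strain + equilibrium ⇒ each member carries load in proportion to AE: A₁E₁ = 213400000 N, A₂E₂ = 49270000 N, ΣAE = 262700000 N.
σ₂ = P·E₂/ΣAE = -49700·113000/262700000 = -21.38 MPa.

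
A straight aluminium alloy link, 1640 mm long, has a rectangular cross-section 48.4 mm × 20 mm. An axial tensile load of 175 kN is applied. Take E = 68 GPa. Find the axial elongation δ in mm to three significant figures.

4.36 mm

A = 968 mm².
δ_mech = NL/(AE) = 175000·1640/(968·68000) = 4.36 mm.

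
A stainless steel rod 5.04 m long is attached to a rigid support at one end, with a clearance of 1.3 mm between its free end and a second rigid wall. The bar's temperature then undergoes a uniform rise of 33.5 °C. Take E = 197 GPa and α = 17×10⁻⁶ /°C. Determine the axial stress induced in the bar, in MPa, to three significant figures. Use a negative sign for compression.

Free thermal expansion αLΔT = 17e-6 · 5040 · 33.5 = 2.87 mm.
The walls engage after the gap closes; constrained expansion = 2.87 − 1.3 = 1.57 mm.
The walls impose strain ε = −(1.57)/5040 = -3.1156e-04; σ = Eε = 197000 · -3.1156e-04 = -61.38 MPa.

-61.4 MPa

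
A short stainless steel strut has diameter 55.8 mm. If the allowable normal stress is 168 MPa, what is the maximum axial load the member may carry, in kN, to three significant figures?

411 kN

A = 2445 mm².
P_max = σ_allow · A = 168 · 2445 = 410800 N = 410.8 kN.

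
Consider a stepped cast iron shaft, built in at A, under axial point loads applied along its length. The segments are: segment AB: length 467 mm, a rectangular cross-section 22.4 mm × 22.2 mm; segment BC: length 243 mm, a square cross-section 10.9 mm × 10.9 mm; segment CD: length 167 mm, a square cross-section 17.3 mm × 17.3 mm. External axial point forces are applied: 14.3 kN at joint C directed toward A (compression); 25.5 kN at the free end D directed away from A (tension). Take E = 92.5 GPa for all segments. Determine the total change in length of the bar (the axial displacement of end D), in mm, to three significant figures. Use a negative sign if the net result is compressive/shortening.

Internal axial forces (sectioning from the free end, tension +): N_CD = 25.5 kN, N_BC = 11.2 kN, N_AB = 11.2 kN.
A_AB = 497.3 mm².
A_BC = 118.8 mm².
A_CD = 299.3 mm².
δ_AB = 11200·467/(497.3·92500) = 0.1137 mm
δ_BC = 11200·243/(118.8·92500) = 0.2476 mm
δ_CD = 25500·167/(299.3·92500) = 0.1538 mm
δ = Σδ_i = 0.5152 mm.

0.515 mm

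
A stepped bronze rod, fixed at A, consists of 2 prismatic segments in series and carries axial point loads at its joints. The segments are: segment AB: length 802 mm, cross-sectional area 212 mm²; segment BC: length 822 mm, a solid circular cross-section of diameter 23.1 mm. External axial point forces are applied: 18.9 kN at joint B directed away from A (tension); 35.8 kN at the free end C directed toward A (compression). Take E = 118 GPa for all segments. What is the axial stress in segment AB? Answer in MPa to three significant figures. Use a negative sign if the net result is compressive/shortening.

-79.7 MPa

Internal axial forces (sectioning from the free end, tension +): N_BC = -35.8 kN, N_AB = -16.9 kN.
σ_AB = N_AB/A_AB = -16900/212 = -79.72 MPa.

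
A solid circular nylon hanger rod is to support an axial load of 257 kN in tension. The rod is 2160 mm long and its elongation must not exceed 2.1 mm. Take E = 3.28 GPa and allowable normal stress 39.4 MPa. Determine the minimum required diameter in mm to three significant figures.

Required area A ≥ P/σ_allow = 257000/39.4 = 6523 mm².
For a solid circular section, d ≥ √(4A/π) = 91.13 mm.
Elongation limit: A ≥ PL/(Eδ_allow) = 257000·2160/(3280·2.1) = 80590 mm² ⇒ d ≥ 320.3 mm.
The elongation limit governs.

320 mm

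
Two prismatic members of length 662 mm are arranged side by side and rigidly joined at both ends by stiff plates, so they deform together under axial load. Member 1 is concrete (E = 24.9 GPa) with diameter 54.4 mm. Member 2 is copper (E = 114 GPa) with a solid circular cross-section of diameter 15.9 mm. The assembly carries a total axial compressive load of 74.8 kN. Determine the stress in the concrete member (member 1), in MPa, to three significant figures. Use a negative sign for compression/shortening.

A_1 = 2324 mm².
A_2 = 198.6 mm².
Equal strain + equilibrium ⇒ each member carries load in proportion to AE: A₁E₁ = 57870000 N, A₂E₂ = 22640000 N, ΣAE = 80510000 N.
σ₁ = P·E₁/ΣAE = -74800·24900/80510000 = -23.13 MPa.

-23.1 MPa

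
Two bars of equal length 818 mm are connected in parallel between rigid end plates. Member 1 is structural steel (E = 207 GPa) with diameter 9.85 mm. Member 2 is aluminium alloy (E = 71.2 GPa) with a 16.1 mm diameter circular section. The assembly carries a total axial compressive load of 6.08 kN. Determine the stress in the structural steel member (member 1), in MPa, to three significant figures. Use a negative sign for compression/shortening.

-41.6 MPa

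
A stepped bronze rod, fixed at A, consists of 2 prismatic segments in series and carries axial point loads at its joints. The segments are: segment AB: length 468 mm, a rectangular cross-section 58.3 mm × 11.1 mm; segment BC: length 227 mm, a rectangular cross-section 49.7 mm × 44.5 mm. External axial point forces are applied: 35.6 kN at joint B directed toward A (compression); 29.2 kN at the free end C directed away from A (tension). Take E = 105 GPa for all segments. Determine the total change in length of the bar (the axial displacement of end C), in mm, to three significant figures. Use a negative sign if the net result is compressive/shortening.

-0.0155 mm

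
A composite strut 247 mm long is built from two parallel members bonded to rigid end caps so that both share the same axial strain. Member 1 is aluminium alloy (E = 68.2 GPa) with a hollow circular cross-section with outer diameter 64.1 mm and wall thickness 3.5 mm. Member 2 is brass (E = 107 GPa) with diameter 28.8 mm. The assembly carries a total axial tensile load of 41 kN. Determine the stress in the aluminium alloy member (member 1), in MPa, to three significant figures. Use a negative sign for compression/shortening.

24.3 MPa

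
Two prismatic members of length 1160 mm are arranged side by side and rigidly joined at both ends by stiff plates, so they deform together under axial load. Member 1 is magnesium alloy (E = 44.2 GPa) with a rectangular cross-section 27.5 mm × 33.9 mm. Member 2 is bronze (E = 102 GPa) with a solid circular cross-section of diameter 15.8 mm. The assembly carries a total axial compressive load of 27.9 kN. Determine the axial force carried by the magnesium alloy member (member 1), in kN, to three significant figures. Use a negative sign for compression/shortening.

A_1 = 932.2 mm².
A_2 = 196.1 mm².
Equal strain + equilibrium ⇒ each member carries load in proportion to AE: A₁E₁ = 41210000 N, A₂E₂ = 20000000 N, ΣAE = 61200000 N.
F₁ = P·A₁E₁/ΣAE = -27900·41210000/61200000 = -18780 N.

-18.8 kN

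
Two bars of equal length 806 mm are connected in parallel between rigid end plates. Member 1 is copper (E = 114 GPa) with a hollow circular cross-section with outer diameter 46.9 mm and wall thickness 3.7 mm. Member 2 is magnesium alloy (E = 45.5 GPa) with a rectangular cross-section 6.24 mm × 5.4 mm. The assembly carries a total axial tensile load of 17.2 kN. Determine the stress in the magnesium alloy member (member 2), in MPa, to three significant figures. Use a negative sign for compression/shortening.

13.3 MPa

A_1 = 502.2 mm².
A_2 = 33.7 mm².
Equal strain + equilibrium ⇒ each member carries load in proportion to AE: A₁E₁ = 57250000 N, A₂E₂ = 1533000 N, ΣAE = 58780000 N.
σ₂ = P·E₂/ΣAE = 17200·45500/58780000 = 13.31 MPa.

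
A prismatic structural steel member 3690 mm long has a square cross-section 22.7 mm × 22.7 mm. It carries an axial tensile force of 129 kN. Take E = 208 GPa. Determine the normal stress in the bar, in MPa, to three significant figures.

250 MPa

A = 515.3 mm².
σ = N/A = 129000/515.3 = 250.3 MPa.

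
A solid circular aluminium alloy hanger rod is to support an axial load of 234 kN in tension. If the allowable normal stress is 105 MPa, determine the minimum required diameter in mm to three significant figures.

53.3 mm

Required area A ≥ P/σ_allow = 234000/105 = 2229 mm².
For a solid circular section, d ≥ √(4A/π) = 53.27 mm.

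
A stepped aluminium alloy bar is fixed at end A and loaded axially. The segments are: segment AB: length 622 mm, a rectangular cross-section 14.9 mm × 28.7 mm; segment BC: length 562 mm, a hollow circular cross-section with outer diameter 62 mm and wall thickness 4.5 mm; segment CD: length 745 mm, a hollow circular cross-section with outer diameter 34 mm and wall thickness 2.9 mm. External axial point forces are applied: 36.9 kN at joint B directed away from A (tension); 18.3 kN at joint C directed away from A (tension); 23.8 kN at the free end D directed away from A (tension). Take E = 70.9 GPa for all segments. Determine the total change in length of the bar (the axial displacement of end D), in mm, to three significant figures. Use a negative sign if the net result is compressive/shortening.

2.91 mm

Internal axial forces (sectioning from the free end, tension +): N_CD = 23.8 kN, N_BC = 42.1 kN, N_AB = 79 kN.
A_AB = 427.6 mm².
A_BC = 812.9 mm².
A_CD = 283.3 mm².
δ_AB = 79000·622/(427.6·70900) = 1.621 mm
δ_BC = 42100·562/(812.9·70900) = 0.4105 mm
δ_CD = 23800·745/(283.3·70900) = 0.8826 mm
δ = Σδ_i = 2.914 mm.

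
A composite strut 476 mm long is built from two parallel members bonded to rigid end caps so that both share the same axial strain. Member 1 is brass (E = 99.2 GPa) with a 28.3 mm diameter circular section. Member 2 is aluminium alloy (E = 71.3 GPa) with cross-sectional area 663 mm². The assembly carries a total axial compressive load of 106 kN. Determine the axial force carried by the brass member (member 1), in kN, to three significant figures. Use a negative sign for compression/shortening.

A_1 = 629 mm².
Equal strain + equilibrium ⇒ each member carries load in proportion to AE: A₁E₁ = 62400000 N, A₂E₂ = 47270000 N, ΣAE = 109700000 N.
F₁ = P·A₁E₁/ΣAE = -106000·62400000/109700000 = -60310 N.

-60.3 kN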